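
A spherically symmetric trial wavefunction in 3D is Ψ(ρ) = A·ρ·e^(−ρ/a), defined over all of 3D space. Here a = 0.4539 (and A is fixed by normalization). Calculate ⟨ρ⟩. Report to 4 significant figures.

⟨ρ⟩ ≈ 1.135

The expectation value is the |Ψ|²-weighted average of ρ: ∫ ρ|Ψ|² 4πρ² dρ.
Using ∫₀^∞ ρⁿ e^(−αρ) dρ = n!/αⁿ⁺¹, evaluating both integrals, ⟨ρ⟩ = 5·a/2.
With a = 0.4539, ⟨ρ⟩ = 1.1348.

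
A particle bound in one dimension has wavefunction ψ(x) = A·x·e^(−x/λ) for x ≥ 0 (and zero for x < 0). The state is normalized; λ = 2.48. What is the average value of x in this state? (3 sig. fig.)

⟨x⟩ = ∫ x |ψ|² dx over the full domain.
Recall ∫₀^∞ x^m e^(−x/β) dx = m!·β^(m+1), the ratio of the moment integral to the normalization integral gives ⟨x⟩ = 3·λ/2.
Putting λ = 2.48 gives 3.720.

⟨x⟩ ≈ 3.72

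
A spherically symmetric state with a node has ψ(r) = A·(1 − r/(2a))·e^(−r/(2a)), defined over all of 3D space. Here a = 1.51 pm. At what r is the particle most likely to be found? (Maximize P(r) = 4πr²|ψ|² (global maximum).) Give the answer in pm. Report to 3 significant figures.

r ≈ 7.91 pm

The maximum of P(r) = 4πr²|ψ|² occurs where its derivative vanishes.
This gives r = a·(√(5) + 3).
With a = 1.51, the most probable radial distance is 7.906 pm.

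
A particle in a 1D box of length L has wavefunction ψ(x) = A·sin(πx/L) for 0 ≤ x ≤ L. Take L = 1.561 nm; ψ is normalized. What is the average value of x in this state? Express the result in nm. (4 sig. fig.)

By definition ⟨x⟩ = ∫ x |ψ(x)|² dx.
Since the A² factors cancel between numerator and denominator, ⟨x⟩ = L/2.
With L = 1.561, ⟨x⟩ = 0.78050.

⟨x⟩ ≈ 0.7805 nm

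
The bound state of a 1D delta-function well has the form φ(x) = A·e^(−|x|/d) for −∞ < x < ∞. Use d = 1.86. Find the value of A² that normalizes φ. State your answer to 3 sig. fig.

The normalization condition is ∫|φ|² dx = 1 from −∞ to ∞.
Using ∫₀^∞ xⁿ e^(−αx) dx = n!/αⁿ⁺¹, with φ = A·e^(−|x|/d), the integral evaluates to A²·[d].
Setting this equal to 1 gives A² = 1/(d).
Substituting d = 1.86 gives A² = 0.5376, so A = 0.7332.

A^2 ≈ 0.538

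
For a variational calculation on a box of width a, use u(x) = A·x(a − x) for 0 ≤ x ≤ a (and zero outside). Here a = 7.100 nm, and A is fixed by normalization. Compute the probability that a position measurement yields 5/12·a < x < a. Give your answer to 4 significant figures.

P ≈ 0.6534

|u|² is the probability density, so P = ∫_{5/12·a}^{a} |u|² dx.
With A² fixed by ∫|u|² = 1, i.e. A² = (a^5/30)^(−1), substitute and integrate.
Substituting t = x/a, A² and the length scale cancel in the ratio: P = ∫_{5/12}^{1} t^2·(1 - t)^2 dt / ∫_{0}^{1} t^2·(1 - t)^2 dt.
Using ∫ t^2·(1 - t)^2 dt = t^3·(6·t^2 - 15·t + 10)/30, the numerator is ≈ 0.0217794 and the denominator is 1/30.
Evaluating gives P = 0.65338.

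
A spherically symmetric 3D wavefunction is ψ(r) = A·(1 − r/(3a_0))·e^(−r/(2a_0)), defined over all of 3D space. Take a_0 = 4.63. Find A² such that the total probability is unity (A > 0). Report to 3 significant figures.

We need A² ∫|f|² 4πr² dr = 1, taking the integral from 0 to ∞.
In 3D with spherical symmetry the volume element is 4πr² dr.
Recall ∫₀^∞ r^m e^(−r/β) dr = m!·β^(m+1), carrying out the integral gives A² · 8·π·a_0^3/3.
Substituting a_0 = 4.63 gives A² = 0.001203, so A = 0.03468.

A^2 ≈ 0.00120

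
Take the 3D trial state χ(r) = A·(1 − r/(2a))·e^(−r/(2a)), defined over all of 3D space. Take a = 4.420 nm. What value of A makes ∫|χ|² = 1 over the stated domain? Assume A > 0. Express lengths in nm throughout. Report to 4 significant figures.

A ≈ 0.02147 nm^(-3/2)

We need A² ∫|f|² 4πr² dr = 1, taking the integral from 0 to ∞.
In 3D with spherical symmetry the volume element is 4πr² dr.
Recall ∫₀^∞ r^m e^(−r/β) dr = m!·β^(m+1), carrying out the integral gives A² · 8·π·a^3.
So A² = (8·π·a^3)^(−1).
With a = 4.420: A² = 0.00046078 and A = 0.021466.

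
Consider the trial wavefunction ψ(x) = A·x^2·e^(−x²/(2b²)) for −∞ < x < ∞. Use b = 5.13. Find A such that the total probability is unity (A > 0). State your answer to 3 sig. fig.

The normalization condition is ∫|ψ|² dx = 1 from −∞ to ∞.
With ∫_{−∞}^{∞} x^(2m) e^(−αx²) dx = (2m−1)!!·√π / (2^m α^(m+1/2)), the integral (without the A² prefactor) comes out to 3·√(π)·b^5/4.
Setting this equal to 1 gives A² = 1/(3·√(π)·b^5/4).
With b = 5.13: A² = 0.0002117 and A = 0.01455.

A ≈ 0.0146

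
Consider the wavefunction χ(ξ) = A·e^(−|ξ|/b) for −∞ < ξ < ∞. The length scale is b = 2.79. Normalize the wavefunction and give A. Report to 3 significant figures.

Normalization requires ∫|χ|² dξ = 1, integrated from −∞ to ∞.
The integral (without the A² prefactor) comes out to b.
Hence A² = 1/[b].
With b = 2.79: A² = 0.3584 and A = 0.5987.

A ≈ 0.599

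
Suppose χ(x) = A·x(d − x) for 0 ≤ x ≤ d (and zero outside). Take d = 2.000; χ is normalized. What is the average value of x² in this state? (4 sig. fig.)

⟨x²⟩ = ∫ x^2 |χ|² dx over the full domain.
Since the A² factors cancel between numerator and denominator, ⟨x²⟩ = 2·d^2/7.
Putting d = 2.000 gives 1.1429.

⟨x^2⟩ ≈ 1.143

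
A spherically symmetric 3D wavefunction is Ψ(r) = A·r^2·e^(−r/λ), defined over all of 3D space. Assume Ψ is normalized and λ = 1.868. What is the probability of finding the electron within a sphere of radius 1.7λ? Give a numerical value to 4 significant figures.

Integrate the radial probability density 4πr²|Ψ|² over r ≤ 1.7λ.
The full normalization integral is A²·[45·π·λ^7/2] = 1, fixing A².
Let u = r/λ; then A², 4π and the length scale all cancel, so P = ∫_{0}^{1.7} u^6·e^(-2·u) du ÷ ∫_{0}^{∞} u^6·e^(-2·u) du.
Using ∫ u^6·e^(-2·u) du = -(4·u^6 + 12·u^5 + 30·u^4 + 60·u^3 + 90·u^2 + 90·u + 45)·e^(-2·u)/8, the numerator is ≈ 0.325424 and the denominator is 45/8.
This evaluates to P = 0.057853.

P ≈ 0.05785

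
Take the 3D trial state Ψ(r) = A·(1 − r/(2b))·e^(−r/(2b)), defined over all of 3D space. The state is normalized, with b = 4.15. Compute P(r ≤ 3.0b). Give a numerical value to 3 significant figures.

With dV = 4πr²dr, the probability is ∫|Ψ|² dV over r ≤ 3.0b.
A² is fixed by ∫₀^∞ 4πr²|Ψ|² dr = 1, i.e. A² = (8·π·b^3)^(−1).
Let u = r/b; then A², 4π and the length scale all cancel, so P = ∫_{0}^{3.0} u^2·(1 - u/2)^2·e^(-u) du ÷ ∫_{0}^{∞} u^2·(1 - u/2)^2·e^(-u) du.
Using ∫ u^2·(1 - u/2)^2·e^(-u) du = -(u^4/4 + u^2 + 2·u + 2)·e^(-u), the numerator is 2 - 149·e^(-3)/4 and the denominator is 2.
This evaluates to P = 0.07272.

P ≈ 0.0727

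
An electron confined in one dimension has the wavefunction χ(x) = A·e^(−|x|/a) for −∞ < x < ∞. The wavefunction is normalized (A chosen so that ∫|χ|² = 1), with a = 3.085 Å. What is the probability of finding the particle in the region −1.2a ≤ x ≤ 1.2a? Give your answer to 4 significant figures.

P ≈ 0.9093

P = ∫_{−1.2a}^{1.2a} |χ(x)|² dx.
Since A² = 1/(a), this is the region integral divided by the full normalization integral.
Both integrals are even about x = 0, so only the x ≥ 0 halves are needed (the factors of 2 cancel). Let u = x/a; then A² and the length scale cancel, so P = ∫_{0}^{1.2} e^(-2·u) du ÷ ∫_{0}^{∞} e^(-2·u) du.
With ∫ e^(-2·u) du = -e^(-2·u)/2 + C, the region integral is 1/2 - e^(-12/5)/2 and the full one is 1/2.
The result is P = 0.90928.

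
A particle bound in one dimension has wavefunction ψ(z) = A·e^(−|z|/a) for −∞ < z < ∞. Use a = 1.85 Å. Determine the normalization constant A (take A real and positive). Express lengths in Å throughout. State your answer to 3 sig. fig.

Normalization requires ∫|ψ|² dz = 1, integrated from −∞ to ∞.
Recall ∫₀^∞ z^m e^(−z/β) dz = m!·β^(m+1), ∫|ψ|² dz = A²·(a).
Substituting a = 1.85 gives A² = 0.5405, so A = 0.7352.

A ≈ 0.735 Å^(-1/2)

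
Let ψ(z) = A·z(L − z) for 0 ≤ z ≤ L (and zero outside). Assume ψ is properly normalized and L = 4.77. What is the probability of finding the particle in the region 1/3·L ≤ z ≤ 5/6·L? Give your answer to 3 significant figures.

P ≈ 0.755

P = ∫_{1/3·L}^{5/6·L} |ψ(z)|² dz.
Since A² = 1/(L^5/30), this is the region integral divided by the full normalization integral.
Let u = z/L; then A² and the length scale cancel, so P = ∫_{1/3}^{5/6} u^2·(1 - u)^2 du ÷ ∫_{0}^{1} u^2·(1 - u)^2 du.
Using ∫ u^2·(1 - u)^2 du = u^3·(6·u^2 - 15·u + 10)/30, the numerator is 163/6480 and the denominator is 1/30.
Taking the ratio, P = 163/216.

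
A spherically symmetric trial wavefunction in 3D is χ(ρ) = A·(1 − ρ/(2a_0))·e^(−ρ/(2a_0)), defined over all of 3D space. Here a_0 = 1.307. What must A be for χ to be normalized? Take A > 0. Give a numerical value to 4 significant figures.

The normalization condition is ∫|χ|² 4πρ² dρ = 1 from 0 to ∞.
The angular integral contributes 4π, leaving ∫₀^∞ ρ²|χ|² dρ.
∫|χ|² 4πρ² dρ = A²·(8·π·a_0^3).
So A² = (8·π·a_0^3)^(−1).
With a_0 = 1.307: A² = 0.017821 and A = 0.13350.

A ≈ 0.1335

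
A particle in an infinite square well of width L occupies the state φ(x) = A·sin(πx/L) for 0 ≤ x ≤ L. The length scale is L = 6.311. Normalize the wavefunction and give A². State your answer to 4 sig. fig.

A^2 ≈ 0.3169

Require ∫ |φ|² dx = 1 over the whole domain.
Using sin²θ = (1 − cos 2θ)/2, with φ = A·sin(πx/L), the integral evaluates to A²·[L/2].
Hence A² = 1/[L/2].
Substituting L = 6.311 gives A² = 0.31691, so A = 0.56294.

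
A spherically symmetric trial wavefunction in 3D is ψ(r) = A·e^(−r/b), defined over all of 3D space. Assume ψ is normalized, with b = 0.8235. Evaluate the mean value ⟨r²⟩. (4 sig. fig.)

The expectation value is the |ψ|²-weighted average of r^2: ∫ r^2|ψ|² 4πr² dr.
The ratio of the moment integral to the normalization integral gives ⟨r²⟩ = 3·b^2.
With b = 0.8235, ⟨r^2⟩ = 2.0345.

⟨r^2⟩ ≈ 2.034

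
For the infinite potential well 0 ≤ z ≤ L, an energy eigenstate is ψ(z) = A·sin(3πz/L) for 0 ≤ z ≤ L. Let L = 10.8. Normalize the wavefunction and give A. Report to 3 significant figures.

A ≈ 0.430

We need A² ∫|f|² dz = 1, taking the integral from 0 to L.
With ψ = A·sin(3πz/L), the integral evaluates to A²·[L/2].
Hence A² = 1/[L/2].
Substituting L = 10.8 gives A² = 0.1852, so A = 0.4303.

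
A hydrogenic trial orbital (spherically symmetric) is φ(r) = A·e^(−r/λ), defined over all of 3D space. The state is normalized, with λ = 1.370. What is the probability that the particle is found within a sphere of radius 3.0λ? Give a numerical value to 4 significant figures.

With dV = 4πr²dr, the probability is ∫|φ|² dV over r ≤ 3.0λ.
Normalization gives A² = 1/(π·λ^3).
In terms of u = r/λ (A², 4π and the length scale all cancel between numerator and denominator), P = [∫_{0}^{3.0} u^2·e^(-2·u) du] / [∫_{0}^{∞} u^2·e^(-2·u) du].
An antiderivative of u^2·e^(-2·u) is -(2·u^2 + 2·u + 1)·e^(-2·u)/4; evaluating from 0 to 3.0 gives 1/4 - 25·e^(-6)/4, while the full integral is 1/4.
Taking the ratio yields P = 0.93803.

P ≈ 0.9380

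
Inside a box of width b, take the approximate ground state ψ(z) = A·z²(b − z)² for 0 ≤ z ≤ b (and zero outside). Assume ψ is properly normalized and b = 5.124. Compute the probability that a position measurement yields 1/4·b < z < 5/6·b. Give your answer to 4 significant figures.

The probability is P = ∫ |ψ|² dz over [1/4·b, 5/6·b].
The normalization integral ∫|ψ|²dz over the whole domain equals b^9/630·A², and A² cancels in the ratio.
Let u = z/b; then A² and the length scale cancel, so P = ∫_{1/4}^{5/6} u^4·(1 - u)^4 du ÷ ∫_{0}^{1} u^4·(1 - u)^4 du.
Using ∫ u^4·(1 - u)^4 du = u^5·(70·u^4 - 315·u^3 + 540·u^2 - 420·u + 126)/630, the numerator is ≈ 0.00149543 and the denominator is 1/630.
Evaluating gives P = 0.94212.

P ≈ 0.9421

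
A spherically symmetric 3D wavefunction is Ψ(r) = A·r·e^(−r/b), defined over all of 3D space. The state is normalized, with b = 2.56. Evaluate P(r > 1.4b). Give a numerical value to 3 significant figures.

P ≈ 0.848

With dV = 4πr²dr, the probability is ∫|Ψ|² dV over r > 1.4b.
Normalization gives A² = 1/(3·π·b^5).
Substituting u = r/b, A², 4π and the length scale all cancel in the ratio: P = ∫_{1.4}^{∞} u^4·e^(-2·u) du / ∫_{0}^{∞} u^4·e^(-2·u) du.
With ∫ u^4·e^(-2·u) du = -(u^4/2 + u^3 + 3·u^2/2 + 3·u/2 + 3/4)·e^(-2·u) + C, the region integral is ≈ 0.63576 and the full one is 3/4.
This evaluates to P = 0.8477.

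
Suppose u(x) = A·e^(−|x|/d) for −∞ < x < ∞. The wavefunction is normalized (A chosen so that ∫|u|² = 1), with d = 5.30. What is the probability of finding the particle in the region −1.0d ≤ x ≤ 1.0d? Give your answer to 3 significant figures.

P ≈ 0.865

The probability is P = ∫ |u|² dx over [−1.0d, 1.0d].
The normalization integral ∫|u|²dx over the whole domain equals d·A², and A² cancels in the ratio.
By symmetry take twice the x ≥ 0 contribution in numerator and denominator; the 2's cancel. In terms of t = x/d (A² and the length scale cancel between numerator and denominator), P = [∫_{0}^{1.0} e^(-2·t) dt] / [∫_{0}^{∞} e^(-2·t) dt].
Using ∫ e^(-2·t) dt = -e^(-2·t)/2, the numerator is 1/2 - e^(-2)/2 and the denominator is 1/2.
Evaluating gives P = 0.8647.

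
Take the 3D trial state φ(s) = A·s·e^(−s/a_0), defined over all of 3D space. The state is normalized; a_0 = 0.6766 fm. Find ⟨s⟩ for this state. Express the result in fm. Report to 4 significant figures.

⟨s⟩ ≈ 1.692 fm

The expectation value is the |φ|²-weighted average of s: ∫ s|φ|² 4πs² ds.
Since the A² factors cancel between numerator and denominator, ⟨s⟩ = 5·a_0/2.
Putting a_0 = 0.6766 gives 1.6915.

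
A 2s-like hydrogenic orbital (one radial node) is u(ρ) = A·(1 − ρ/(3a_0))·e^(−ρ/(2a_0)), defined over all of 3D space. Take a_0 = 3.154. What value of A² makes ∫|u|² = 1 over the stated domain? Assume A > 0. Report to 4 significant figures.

A^2 ≈ 0.003804

The normalization condition is ∫|u|² 4πρ² dρ = 1 from 0 to ∞.
Recall ∫₀^∞ ρ^m e^(−ρ/β) dρ = m!·β^(m+1), with u = A·(1 − ρ/(3a_0))·e^(−ρ/(2a_0)), the integral evaluates to A²·[8·π·a_0^3/3].
Substituting a_0 = 3.154 gives A² = 0.0038045, so A = 0.061681.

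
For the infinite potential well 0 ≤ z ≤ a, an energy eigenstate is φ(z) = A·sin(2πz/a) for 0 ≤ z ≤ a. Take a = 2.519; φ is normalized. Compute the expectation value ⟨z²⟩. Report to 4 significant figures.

⟨z²⟩ = ∫ z^2 |φ|² dz over the full domain.
Using sin²θ = (1 − cos 2θ)/2, evaluating both integrals, ⟨z²⟩ = -a^2/(8·π^2) + a^2/3.
Putting a = 2.519 gives 2.0348.

⟨z^2⟩ ≈ 2.035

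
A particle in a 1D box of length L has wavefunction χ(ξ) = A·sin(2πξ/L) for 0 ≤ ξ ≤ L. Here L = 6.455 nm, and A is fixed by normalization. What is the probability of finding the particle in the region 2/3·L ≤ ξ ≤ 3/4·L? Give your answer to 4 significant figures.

The probability is P = ∫ |χ|² dξ over [2/3·L, 3/4·L].
Since A² = 1/(L/2), this is the region integral divided by the full normalization integral.
Substituting u = ξ/L, A² and the length scale cancel in the ratio: P = ∫_{2/3}^{3/4} sin(2·π·u)^2 du / ∫_{0}^{1} sin(2·π·u)^2 du.
An antiderivative of sin(2·π·u)^2 is u/2 - sin(4·π·u)/(8·π); evaluating from 2/3 to 3/4 gives √(3)/(16·π) + 1/24, while the full integral is 1/2.
Taking the ratio, P = (√(3)/8 + π/12)/π.

P ≈ 0.1522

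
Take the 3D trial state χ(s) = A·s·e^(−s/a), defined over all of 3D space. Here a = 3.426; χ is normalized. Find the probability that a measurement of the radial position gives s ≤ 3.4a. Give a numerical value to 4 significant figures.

P ≈ 0.8080

P = ∫ |χ|² 4πs² ds over s ≤ 3.4a.
Normalization gives A² = 1/(3·π·a^5).
Substituting u = s/a, A², 4π and the length scale all cancel in the ratio: P = ∫_{0}^{3.4} u^4·e^(-2·u) du / ∫_{0}^{∞} u^4·e^(-2·u) du.
With ∫ u^4·e^(-2·u) du = -(u^4/2 + u^3 + 3·u^2/2 + 3·u/2 + 3/4)·e^(-2·u) + C, the region integral is ≈ 0.605977 and the full one is 3/4.
Taking the ratio yields P = 0.80797.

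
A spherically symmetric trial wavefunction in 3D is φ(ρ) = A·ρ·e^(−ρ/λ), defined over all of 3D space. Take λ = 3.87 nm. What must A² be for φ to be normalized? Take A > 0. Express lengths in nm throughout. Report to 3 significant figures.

A^2 ≈ 0.000122 nm^(-5)

Require ∫ |φ|² 4πρ² dρ = 1 over the whole domain.
Using ∫₀^∞ ρⁿ e^(−αρ) dρ = n!/αⁿ⁺¹, the integral (without the A² prefactor) comes out to 3·π·λ^5.
So A² = (3·π·λ^5)^(−1).
Plugging in λ = 3.87 yields A = 0.01106.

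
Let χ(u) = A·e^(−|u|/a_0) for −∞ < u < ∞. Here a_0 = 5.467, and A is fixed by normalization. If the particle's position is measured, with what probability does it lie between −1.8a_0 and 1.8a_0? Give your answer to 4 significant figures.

P ≈ 0.9727

The probability is P = ∫ |χ|² du over [−1.8a_0, 1.8a_0].
With A² fixed by ∫|χ|² = 1, i.e. A² = (a_0)^(−1), substitute and integrate.
Both integrals are even about u = 0, so only the u ≥ 0 halves are needed (the factors of 2 cancel). Let t = u/a_0; then A² and the length scale cancel, so P = ∫_{0}^{1.8} e^(-2·t) dt ÷ ∫_{0}^{∞} e^(-2·t) dt.
With ∫ e^(-2·t) dt = -e^(-2·t)/2 + C, the region integral is 1/2 - e^(-18/5)/2 and the full one is 1/2.
This works out to P = 0.97268.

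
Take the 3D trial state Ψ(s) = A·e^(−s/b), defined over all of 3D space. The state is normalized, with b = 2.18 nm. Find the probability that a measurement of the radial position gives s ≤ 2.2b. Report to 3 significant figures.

Integrate the radial probability density 4πs²|Ψ|² over s ≤ 2.2b.
The full normalization integral is A²·[π·b^3] = 1, fixing A².
Let u = s/b; then A², 4π and the length scale all cancel, so P = ∫_{0}^{2.2} u^2·e^(-2·u) du ÷ ∫_{0}^{∞} u^2·e^(-2·u) du.
An antiderivative of u^2·e^(-2·u) is -(2·u^2 + 2·u + 1)·e^(-2·u)/4; evaluating from 0 to 2.2 gives 1/4 - 377·e^(-22/5)/100, while the full integral is 1/4.
Taking the ratio yields P = 0.8149.

P ≈ 0.815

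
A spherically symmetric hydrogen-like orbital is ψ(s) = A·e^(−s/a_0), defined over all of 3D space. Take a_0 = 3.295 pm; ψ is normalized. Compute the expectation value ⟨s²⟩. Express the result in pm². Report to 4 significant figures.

⟨s^2⟩ ≈ 32.57 pm^2

The expectation value is the |ψ|²-weighted average of s^2: ∫ s^2|ψ|² 4πs² ds.
Recall ∫₀^∞ s^m e^(−s/β) ds = m!·β^(m+1), the ratio of the moment integral to the normalization integral gives ⟨s²⟩ = 3·a_0^2.
Putting a_0 = 3.295 gives 32.571.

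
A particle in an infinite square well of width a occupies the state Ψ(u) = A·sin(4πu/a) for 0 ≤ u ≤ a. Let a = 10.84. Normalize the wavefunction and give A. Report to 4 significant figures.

Normalization requires ∫|Ψ|² du = 1, integrated from 0 to a.
Using sin²θ = (1 − cos 2θ)/2, ∫|Ψ|² du = A²·(a/2).
Hence A² = 1/[a/2].
Substituting a = 10.84 gives A² = 0.18450, so A = 0.42954.

A ≈ 0.4295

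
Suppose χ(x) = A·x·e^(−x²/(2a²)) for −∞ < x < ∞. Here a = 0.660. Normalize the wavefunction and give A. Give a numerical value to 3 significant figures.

A ≈ 1.98

Normalization requires ∫|χ|² dx = 1, integrated from −∞ to ∞.
Carrying out the integral gives A² · √(π)·a^3/2.
With a = 0.660: A² = 3.925 and A = 1.981.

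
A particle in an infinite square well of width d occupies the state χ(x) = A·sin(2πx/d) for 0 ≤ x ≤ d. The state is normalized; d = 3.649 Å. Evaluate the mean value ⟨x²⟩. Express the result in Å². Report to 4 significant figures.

The expectation value is the |χ|²-weighted average of x^2: ∫ x^2|χ|² dx.
Using sin²θ = (1 − cos 2θ)/2, the ratio of the moment integral to the normalization integral gives ⟨x²⟩ = -d^2/(8·π^2) + d^2/3.
With d = 3.649, ⟨x^2⟩ = 4.2698.

⟨x^2⟩ ≈ 4.270 Å^2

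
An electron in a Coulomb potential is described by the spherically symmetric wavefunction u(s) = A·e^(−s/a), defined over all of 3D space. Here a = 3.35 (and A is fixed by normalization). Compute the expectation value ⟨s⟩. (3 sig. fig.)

The expectation value is the |u|²-weighted average of s: ∫ s|u|² 4πs² ds.
Using ∫₀^∞ sⁿ e^(−αs) ds = n!/αⁿ⁺¹, since the A² factors cancel between numerator and denominator, ⟨s⟩ = 3·a/2.
With a = 3.35, ⟨s⟩ = 5.025.

⟨s⟩ ≈ 5.03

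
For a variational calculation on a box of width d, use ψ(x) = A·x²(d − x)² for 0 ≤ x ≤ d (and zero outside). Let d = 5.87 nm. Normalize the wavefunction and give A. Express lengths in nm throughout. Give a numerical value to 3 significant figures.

A ≈ 0.00873 nm^(-9/2)

Normalization requires ∫|ψ|² dx = 1, integrated from 0 to d.
The integral (without the A² prefactor) comes out to d^9/630.
With d = 5.87: A² = 0.00007614 and A = 0.008726.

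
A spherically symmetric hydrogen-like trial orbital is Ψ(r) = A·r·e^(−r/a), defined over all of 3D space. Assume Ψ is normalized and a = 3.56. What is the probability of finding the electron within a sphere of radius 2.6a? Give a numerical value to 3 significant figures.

P = ∫ |Ψ|² 4πr² dr over r ≤ 2.6a.
Normalization gives A² = 1/(3·π·a^5).
In terms of u = r/a (A², 4π and the length scale all cancel between numerator and denominator), P = [∫_{0}^{2.6} u^4·e^(-2·u) du] / [∫_{0}^{∞} u^4·e^(-2·u) du].
With ∫ u^4·e^(-2·u) du = -(u^4/2 + u^3 + 3·u^2/2 + 3·u/2 + 3/4)·e^(-2·u) + C, the region integral is ≈ 0.44540 and the full one is 3/4.
The region integral divided by the full integral gives P = 0.5939.

P ≈ 0.594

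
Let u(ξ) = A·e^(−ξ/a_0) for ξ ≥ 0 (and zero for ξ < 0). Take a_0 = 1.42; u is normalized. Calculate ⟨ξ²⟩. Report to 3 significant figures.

⟨ξ²⟩ = ∫ ξ^2 |u|² dξ over the full domain.
Evaluating both integrals, ⟨ξ²⟩ = a_0^2/2.
With a_0 = 1.42, ⟨ξ^2⟩ = 1.008.

⟨ξ^2⟩ ≈ 1.01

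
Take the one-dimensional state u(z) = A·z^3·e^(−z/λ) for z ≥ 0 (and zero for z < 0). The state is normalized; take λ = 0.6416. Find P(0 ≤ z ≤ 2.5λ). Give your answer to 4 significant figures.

P ≈ 0.2378

The probability is P = ∫ |u|² dz over [0, 2.5λ].
Since A² = 1/(45·λ^7/8), this is the region integral divided by the full normalization integral.
Let t = z/λ; then A² and the length scale cancel, so P = ∫_{0}^{2.5} t^6·e^(-2·t) dt ÷ ∫_{0}^{∞} t^6·e^(-2·t) dt.
Using ∫ t^6·e^(-2·t) dt = -(4·t^6 + 12·t^5 + 30·t^4 + 60·t^3 + 90·t^2 + 90·t + 45)·e^(-2·t)/8, the numerator is ≈ 1.33772 and the denominator is 45/8.
This works out to P = 0.23782.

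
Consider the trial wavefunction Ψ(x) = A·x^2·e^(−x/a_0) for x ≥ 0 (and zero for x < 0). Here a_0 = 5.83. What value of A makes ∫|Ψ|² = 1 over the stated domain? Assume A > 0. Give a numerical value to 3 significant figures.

A ≈ 0.0141

The normalization condition is ∫|Ψ|² dx = 1 from 0 to ∞.
Using ∫₀^∞ xⁿ e^(−αx) dx = n!/αⁿ⁺¹, the integral (without the A² prefactor) comes out to 3·a_0^5/4.
With a_0 = 5.83: A² = 0.0001980 and A = 0.01407.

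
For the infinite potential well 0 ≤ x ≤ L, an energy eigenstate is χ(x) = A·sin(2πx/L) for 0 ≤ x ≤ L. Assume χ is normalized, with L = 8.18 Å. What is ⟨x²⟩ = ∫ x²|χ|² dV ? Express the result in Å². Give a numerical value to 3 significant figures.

⟨x^2⟩ ≈ 21.5 Å^2

⟨x²⟩ = ∫ x^2 |χ|² dx over the full domain.
With ∫₀^L sin²(nπx/L) dx = L/2, since the A² factors cancel between numerator and denominator, ⟨x²⟩ = -L^2/(8·π^2) + L^2/3.
Putting L = 8.18 gives 21.46.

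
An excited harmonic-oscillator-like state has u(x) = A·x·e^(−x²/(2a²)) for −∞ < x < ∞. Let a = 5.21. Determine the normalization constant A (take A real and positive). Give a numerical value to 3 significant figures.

A ≈ 0.0893

Normalization requires ∫|u|² dx = 1, integrated from −∞ to ∞.
Using the Gaussian integral ∫_{−∞}^{∞} e^(−αx²) dx = √(π/α), with u = A·x·e^(−x²/(2a²)), the integral evaluates to A²·[√(π)·a^3/2].
With a = 5.21: A² = 0.007979 and A = 0.08932.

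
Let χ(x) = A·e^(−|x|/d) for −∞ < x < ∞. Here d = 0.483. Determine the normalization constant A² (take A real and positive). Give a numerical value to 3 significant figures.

A^2 ≈ 2.07

We need A² ∫|f|² dx = 1, taking the integral from −∞ to ∞.
With ∫₀^∞ x^0 e^(−αx) dx = 0!/α^1, ∫|χ|² dx = A²·(d).
So A² = (d)^(−1).
Plugging in d = 0.483 yields A = 1.439.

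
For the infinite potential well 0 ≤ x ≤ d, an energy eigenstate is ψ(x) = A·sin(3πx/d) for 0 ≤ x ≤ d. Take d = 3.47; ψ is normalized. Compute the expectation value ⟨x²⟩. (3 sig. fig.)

By definition ⟨x²⟩ = ∫ x^2 |ψ(x)|² dx.
Using sin²θ = (1 − cos 2θ)/2, since the A² factors cancel between numerator and denominator, ⟨x²⟩ = -d^2/(18·π^2) + d^2/3.
With d = 3.47, ⟨x^2⟩ = 3.946.

⟨x^2⟩ ≈ 3.95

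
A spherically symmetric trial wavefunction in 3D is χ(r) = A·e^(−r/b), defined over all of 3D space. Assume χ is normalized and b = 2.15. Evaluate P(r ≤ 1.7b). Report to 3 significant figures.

P = ∫ |χ|² 4πr² dr over r ≤ 1.7b.
A² is fixed by ∫₀^∞ 4πr²|χ|² dr = 1, i.e. A² = (π·b^3)^(−1).
Substituting u = r/b, A², 4π and the length scale all cancel in the ratio: P = ∫_{0}^{1.7} u^2·e^(-2·u) du / ∫_{0}^{∞} u^2·e^(-2·u) du.
An antiderivative of u^2·e^(-2·u) is -(2·u^2 + 2·u + 1)·e^(-2·u)/4; evaluating from 0 to 1.7 gives 1/4 - 509·e^(-17/5)/200, while the full integral is 1/4.
This evaluates to P = 0.6603.

P ≈ 0.660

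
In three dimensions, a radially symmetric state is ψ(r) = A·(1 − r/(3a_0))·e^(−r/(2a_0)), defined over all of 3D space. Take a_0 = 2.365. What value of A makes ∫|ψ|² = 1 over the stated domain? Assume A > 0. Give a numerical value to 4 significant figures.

A ≈ 0.09499

The normalization condition is ∫|ψ|² 4πr² dr = 1 from 0 to ∞.
(Spherical symmetry: dV = 4πr² dr.)
With ∫₀^∞ r^4 e^(−αr) dr = 4!/α^5, ∫|ψ|² 4πr² dr = A²·(8·π·a_0^3/3).
Hence A² = 1/[8·π·a_0^3/3].
With a_0 = 2.365: A² = 0.0090238 and A = 0.094994.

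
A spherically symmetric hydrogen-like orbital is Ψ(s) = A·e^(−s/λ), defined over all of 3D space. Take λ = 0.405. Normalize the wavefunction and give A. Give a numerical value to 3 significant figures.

Require ∫ |Ψ|² 4πs² ds = 1 over the whole domain.
∫|Ψ|² 4πs² ds = A²·(π·λ^3).
Substituting λ = 0.405 gives A² = 4.792, so A = 2.189.

A ≈ 2.19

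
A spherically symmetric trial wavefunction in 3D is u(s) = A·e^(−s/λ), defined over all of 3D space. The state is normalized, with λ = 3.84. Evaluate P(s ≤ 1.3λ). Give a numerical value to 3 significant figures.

Integrate the radial probability density 4πs²|u|² over s ≤ 1.3λ.
A² is fixed by ∫₀^∞ 4πs²|u|² ds = 1, i.e. A² = (π·λ^3)^(−1).
In terms of t = s/λ (A², 4π and the length scale all cancel between numerator and denominator), P = [∫_{0}^{1.3} t^2·e^(-2·t) dt] / [∫_{0}^{∞} t^2·e^(-2·t) dt].
Using ∫ t^2·e^(-2·t) dt = -(2·t^2 + 2·t + 1)·e^(-2·t)/4, the numerator is 1/4 - 349·e^(-13/5)/200 and the denominator is 1/4.
This evaluates to P = 0.4816.

P ≈ 0.482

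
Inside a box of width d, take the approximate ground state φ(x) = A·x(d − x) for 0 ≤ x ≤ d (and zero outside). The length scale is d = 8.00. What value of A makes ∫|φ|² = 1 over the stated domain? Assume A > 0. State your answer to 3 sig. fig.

A ≈ 0.0303

We need A² ∫|f|² dx = 1, taking the integral from 0 to d.
The integral (without the A² prefactor) comes out to d^5/30.
Plugging in d = 8.00 yields A = 0.03026.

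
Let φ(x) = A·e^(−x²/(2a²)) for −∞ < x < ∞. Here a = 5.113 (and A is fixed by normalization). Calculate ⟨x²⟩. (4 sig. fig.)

⟨x²⟩ = ∫ x^2 |φ|² dx over the full domain.
With ∫_{−∞}^{∞} x^(2m) e^(−αx²) dx = (2m−1)!!·√π / (2^m α^(m+1/2)), evaluating both integrals, ⟨x²⟩ = a^2/2.
Putting a = 5.113 gives 13.071.

⟨x^2⟩ ≈ 13.07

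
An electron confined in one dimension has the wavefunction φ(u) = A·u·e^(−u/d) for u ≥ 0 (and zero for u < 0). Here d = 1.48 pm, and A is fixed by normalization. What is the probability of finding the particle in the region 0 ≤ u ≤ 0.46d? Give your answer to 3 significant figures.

P ≈ 0.0662

P = ∫_{0}^{0.46d} |φ(u)|² du.
Since A² = 1/(d^3/4), this is the region integral divided by the full normalization integral.
Let t = u/d; then A² and the length scale cancel, so P = ∫_{0}^{0.46} t^2·e^(-2·t) dt ÷ ∫_{0}^{∞} t^2·e^(-2·t) dt.
An antiderivative of t^2·e^(-2·t) is -(2·t^2 + 2·t + 1)·e^(-2·t)/4; evaluating from 0 to 0.46 gives 1/4 - 2929·e^(-23/25)/5000, while the full integral is 1/4.
Evaluating gives P = 0.06619.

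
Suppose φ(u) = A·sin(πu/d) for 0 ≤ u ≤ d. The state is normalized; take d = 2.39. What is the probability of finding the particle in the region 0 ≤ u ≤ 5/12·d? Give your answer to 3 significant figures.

P = ∫_{0}^{5/12·d} |φ(u)|² du.
The normalization integral ∫|φ|²du over the whole domain equals d/2·A², and A² cancels in the ratio.
In terms of t = u/d (A² and the length scale cancel between numerator and denominator), P = [∫_{0}^{5/12} sin(π·t)^2 dt] / [∫_{0}^{1} sin(π·t)^2 dt].
An antiderivative of sin(π·t)^2 is t/2 - sin(2·π·t)/(4·π); evaluating from 0 to 5/12 gives 5/24 - 1/(8·π), while the full integral is 1/2.
Taking the ratio, P = (-3 + 5·π)/(12·π).

P ≈ 0.337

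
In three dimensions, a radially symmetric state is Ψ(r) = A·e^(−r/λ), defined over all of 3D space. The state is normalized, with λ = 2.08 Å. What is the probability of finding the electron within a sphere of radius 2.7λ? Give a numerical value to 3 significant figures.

P = ∫ |Ψ|² 4πr² dr over r ≤ 2.7λ.
A² is fixed by ∫₀^∞ 4πr²|Ψ|² dr = 1, i.e. A² = (π·λ^3)^(−1).
In terms of u = r/λ (A², 4π and the length scale all cancel between numerator and denominator), P = [∫_{0}^{2.7} u^2·e^(-2·u) du] / [∫_{0}^{∞} u^2·e^(-2·u) du].
Using ∫ u^2·e^(-2·u) du = -(2·u^2 + 2·u + 1)·e^(-2·u)/4, the numerator is 1/4 - 1049·e^(-27/5)/200 and the denominator is 1/4.
The region integral divided by the full integral gives P = 0.9052.

P ≈ 0.905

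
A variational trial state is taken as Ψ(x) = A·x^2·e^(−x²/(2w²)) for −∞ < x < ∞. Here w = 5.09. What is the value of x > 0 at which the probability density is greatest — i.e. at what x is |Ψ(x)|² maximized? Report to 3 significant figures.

x ≈ 7.20

The maximum of |Ψ(x)|² occurs where its derivative vanishes.
Solving yields x = √(2)·w.
With w = 5.09, the value of x > 0 at which the probability density is greatest is 7.198.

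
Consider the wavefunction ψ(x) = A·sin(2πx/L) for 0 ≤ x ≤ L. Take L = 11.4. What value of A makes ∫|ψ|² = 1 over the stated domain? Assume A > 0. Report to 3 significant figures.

A ≈ 0.419

The normalization condition is ∫|ψ|² dx = 1 from 0 to L.
With ∫₀^L sin²(nπx/L) dx = L/2, with ψ = A·sin(2πx/L), the integral evaluates to A²·[L/2].
So A² = (L/2)^(−1).
Plugging in L = 11.4 yields A = 0.4189.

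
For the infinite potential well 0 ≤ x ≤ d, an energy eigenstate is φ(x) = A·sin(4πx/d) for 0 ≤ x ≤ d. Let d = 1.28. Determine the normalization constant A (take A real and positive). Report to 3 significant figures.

A ≈ 1.25

The normalization condition is ∫|φ|² dx = 1 from 0 to d.
∫|φ|² dx = A²·(d/2).
Hence A² = 1/[d/2].
Substituting d = 1.28 gives A² = 1.563, so A = 1.250.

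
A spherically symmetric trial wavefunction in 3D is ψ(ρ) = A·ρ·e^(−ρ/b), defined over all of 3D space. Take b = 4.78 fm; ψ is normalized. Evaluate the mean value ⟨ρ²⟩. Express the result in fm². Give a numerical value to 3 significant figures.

By definition ⟨ρ²⟩ = ∫ ρ^2 |ψ(ρ)|² 4πρ² dρ.
With ∫₀^∞ ρ^6 e^(−αρ) dρ = 6!/α^7, evaluating both integrals, ⟨ρ²⟩ = 15·b^2/2.
Putting b = 4.78 gives 171.4.

⟨ρ^2⟩ ≈ 171 fm^2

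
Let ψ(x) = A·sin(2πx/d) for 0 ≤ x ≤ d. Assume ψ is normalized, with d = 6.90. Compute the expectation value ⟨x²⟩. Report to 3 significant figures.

⟨x²⟩ = ∫ x^2 |ψ|² dx over the full domain.
The ratio of the moment integral to the normalization integral gives ⟨x²⟩ = -d^2/(8·π^2) + d^2/3.
Putting d = 6.90 gives 15.27.

⟨x^2⟩ ≈ 15.3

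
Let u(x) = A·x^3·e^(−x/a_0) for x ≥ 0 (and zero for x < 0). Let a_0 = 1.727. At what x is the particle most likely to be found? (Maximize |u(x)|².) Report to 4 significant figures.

Differentiate |u(x)|² with respect to x and set to zero.
Solving yields x = 3·a_0.
With a_0 = 1.727, the most probable position is 5.1810.

x ≈ 5.181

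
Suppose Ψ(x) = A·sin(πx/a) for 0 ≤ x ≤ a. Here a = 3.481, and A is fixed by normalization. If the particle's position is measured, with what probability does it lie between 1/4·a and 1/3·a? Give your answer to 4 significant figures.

P = ∫_{1/4·a}^{1/3·a} |Ψ(x)|² dx.
Since A² = 1/(a/2), this is the region integral divided by the full normalization integral.
Substituting u = x/a, A² and the length scale cancel in the ratio: P = ∫_{1/4}^{1/3} sin(π·u)^2 du / ∫_{0}^{1} sin(π·u)^2 du.
An antiderivative of sin(π·u)^2 is u/2 - sin(2·π·u)/(4·π); evaluating from 1/4 to 1/3 gives -√(3)/(8·π) + 1/24 + 1/(4·π), while the full integral is 1/2.
Taking the ratio, P = (-3·√(3) + π + 6)/(12·π).

P ≈ 0.1047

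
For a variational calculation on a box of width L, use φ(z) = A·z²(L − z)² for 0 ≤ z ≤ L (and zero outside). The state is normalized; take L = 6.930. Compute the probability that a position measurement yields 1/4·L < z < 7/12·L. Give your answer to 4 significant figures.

P ≈ 0.6487

|φ|² is the probability density, so P = ∫_{1/4·L}^{7/12·L} |φ|² dz.
With A² fixed by ∫|φ|² = 1, i.e. A² = (L^9/630)^(−1), substitute and integrate.
Substituting u = z/L, A² and the length scale cancel in the ratio: P = ∫_{1/4}^{7/12} u^4·(1 - u)^4 du / ∫_{0}^{1} u^4·(1 - u)^4 du.
An antiderivative of u^4·(1 - u)^4 is u^5·(70·u^4 - 315·u^3 + 540·u^2 - 420·u + 126)/630; evaluating from 1/4 to 7/12 gives ≈ 0.00102975, while the full integral is 1/630.
Taking the ratio, P = 0.64874.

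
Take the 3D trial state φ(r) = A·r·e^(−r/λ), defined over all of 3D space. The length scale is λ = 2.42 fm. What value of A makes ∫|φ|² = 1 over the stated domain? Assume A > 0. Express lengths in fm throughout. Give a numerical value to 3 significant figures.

Normalization requires ∫|φ|² 4πr² dr = 1, integrated from 0 to ∞.
(Spherical symmetry: dV = 4πr² dr.)
With φ = A·r·e^(−r/λ), the integral evaluates to A²·[3·π·λ^5].
So A² = (3·π·λ^5)^(−1).
Substituting λ = 2.42 gives A² = 0.001278, so A = 0.03575.

A ≈ 0.0358 fm^(-5/2)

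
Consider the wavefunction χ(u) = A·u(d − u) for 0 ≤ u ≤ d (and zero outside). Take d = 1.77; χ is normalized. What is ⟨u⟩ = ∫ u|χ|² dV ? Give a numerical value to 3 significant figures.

⟨u⟩ ≈ 0.885

⟨u⟩ = ∫ u |χ|² du over the full domain.
Expanding the polynomial and integrating term by term, evaluating both integrals, ⟨u⟩ = d/2.
With d = 1.77, ⟨u⟩ = 0.8850.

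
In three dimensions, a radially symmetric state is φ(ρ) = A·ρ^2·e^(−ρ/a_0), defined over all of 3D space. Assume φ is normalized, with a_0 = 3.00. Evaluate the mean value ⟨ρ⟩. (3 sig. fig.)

⟨ρ⟩ ≈ 10.5

⟨ρ⟩ = ∫ ρ |φ|² 4πρ² dρ over the full domain.
Using ∫₀^∞ ρⁿ e^(−αρ) dρ = n!/αⁿ⁺¹, the ratio of the moment integral to the normalization integral gives ⟨ρ⟩ = 7·a_0/2.
Putting a_0 = 3.00 gives 10.50.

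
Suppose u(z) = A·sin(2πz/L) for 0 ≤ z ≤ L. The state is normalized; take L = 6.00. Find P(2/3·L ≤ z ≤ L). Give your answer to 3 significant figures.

|u|² is the probability density, so P = ∫_{2/3·L}^{L} |u|² dz.
With A² fixed by ∫|u|² = 1, i.e. A² = (L/2)^(−1), substitute and integrate.
Let t = z/L; then A² and the length scale cancel, so P = ∫_{2/3}^{1} sin(2·π·t)^2 dt ÷ ∫_{0}^{1} sin(2·π·t)^2 dt.
Using ∫ sin(2·π·t)^2 dt = t/2 - sin(4·π·t)/(8·π), the numerator is √(3)/(16·π) + 1/6 and the denominator is 1/2.
This works out to P = (√(3)/8 + π/3)/π.

P ≈ 0.402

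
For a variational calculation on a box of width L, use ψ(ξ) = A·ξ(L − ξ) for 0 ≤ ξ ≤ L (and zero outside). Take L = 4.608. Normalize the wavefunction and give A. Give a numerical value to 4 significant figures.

A ≈ 0.1202

Normalization requires ∫|ψ|² dξ = 1, integrated from 0 to L.
Expanding the polynomial and integrating term by term, ∫|ψ|² dξ = A²·(L^5/30).
So A² = (L^5/30)^(−1).
Substituting L = 4.608 gives A² = 0.014440, so A = 0.12017.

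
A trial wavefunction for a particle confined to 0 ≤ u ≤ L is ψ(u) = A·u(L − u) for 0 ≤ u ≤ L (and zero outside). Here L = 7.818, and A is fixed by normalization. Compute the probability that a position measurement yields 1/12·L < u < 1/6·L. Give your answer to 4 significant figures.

The probability is P = ∫ |ψ|² du over [1/12·L, 1/6·L].
The normalization integral ∫|ψ|²du over the whole domain equals L^5/30·A², and A² cancels in the ratio.
Let t = u/L; then A² and the length scale cancel, so P = ∫_{1/12}^{1/6} t^2·(1 - t)^2 dt ÷ ∫_{0}^{1} t^2·(1 - t)^2 dt.
Using ∫ t^2·(1 - t)^2 dt = t^3·(6·t^2 - 15·t + 10)/30, the numerator is ≈ 0.00101354 and the denominator is 1/30.
Evaluating gives P = 0.030406.

P ≈ 0.03041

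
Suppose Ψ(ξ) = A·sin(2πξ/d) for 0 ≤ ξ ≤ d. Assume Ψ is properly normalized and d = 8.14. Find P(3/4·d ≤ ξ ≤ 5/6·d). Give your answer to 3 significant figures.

The probability is P = ∫ |Ψ|² dξ over [3/4·d, 5/6·d].
Since A² = 1/(d/2), this is the region integral divided by the full normalization integral.
Let u = ξ/d; then A² and the length scale cancel, so P = ∫_{3/4}^{5/6} sin(2·π·u)^2 du ÷ ∫_{0}^{1} sin(2·π·u)^2 du.
Using ∫ sin(2·π·u)^2 du = u/2 - sin(4·π·u)/(8·π), the numerator is √(3)/(16·π) + 1/24 and the denominator is 1/2.
Taking the ratio, P = (√(3)/8 + π/12)/π.

P ≈ 0.152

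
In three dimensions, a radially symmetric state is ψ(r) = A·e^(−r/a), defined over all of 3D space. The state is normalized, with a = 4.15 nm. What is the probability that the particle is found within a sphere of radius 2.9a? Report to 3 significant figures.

P ≈ 0.928

With dV = 4πr²dr, the probability is ∫|ψ|² dV over r ≤ 2.9a.
A² is fixed by ∫₀^∞ 4πr²|ψ|² dr = 1, i.e. A² = (π·a^3)^(−1).
Substituting u = r/a, A², 4π and the length scale all cancel in the ratio: P = ∫_{0}^{2.9} u^2·e^(-2·u) du / ∫_{0}^{∞} u^2·e^(-2·u) du.
With ∫ u^2·e^(-2·u) du = -(2·u^2 + 2·u + 1)·e^(-2·u)/4 + C, the region integral is 1/4 - 1181·e^(-29/5)/200 and the full one is 1/4.
Taking the ratio yields P = 0.9285.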